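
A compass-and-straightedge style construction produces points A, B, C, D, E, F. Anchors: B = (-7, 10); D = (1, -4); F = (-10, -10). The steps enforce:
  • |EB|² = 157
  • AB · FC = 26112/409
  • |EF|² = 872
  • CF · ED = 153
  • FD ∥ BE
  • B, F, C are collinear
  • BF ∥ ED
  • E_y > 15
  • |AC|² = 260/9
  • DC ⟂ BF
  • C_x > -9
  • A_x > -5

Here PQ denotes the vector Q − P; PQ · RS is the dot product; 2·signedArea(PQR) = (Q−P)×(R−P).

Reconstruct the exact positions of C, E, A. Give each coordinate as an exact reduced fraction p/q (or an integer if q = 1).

A = (-6085/1227, 1424/1227)
C = (-3631/409, -1030/409)
E = (4, 16)

1. C_x = -3631/409  [B, F, C are collinear ∩ DC ⟂ BF]
2. C_y = -1030/409  [B, F, C are collinear ∩ DC ⟂ BF]
   → C = (-3631/409, -1030/409)
3. E_x = 4  [BF ∥ ED ∩ FD ∥ BE]
4. E_y = 16  [BF ∥ ED ∩ FD ∥ BE]
   → E = (4, 16)
5. A_x = -6085/1227  [line -459/409·x + -3060/409·y + 1275/409 = 0 ∩ |AC|² = 260/9]
6. A_y = 1424/1227  [line -459/409·x + -3060/409·y + 1275/409 = 0 ∩ |AC|² = 260/9]
   → A = (-6085/1227, 1424/1227)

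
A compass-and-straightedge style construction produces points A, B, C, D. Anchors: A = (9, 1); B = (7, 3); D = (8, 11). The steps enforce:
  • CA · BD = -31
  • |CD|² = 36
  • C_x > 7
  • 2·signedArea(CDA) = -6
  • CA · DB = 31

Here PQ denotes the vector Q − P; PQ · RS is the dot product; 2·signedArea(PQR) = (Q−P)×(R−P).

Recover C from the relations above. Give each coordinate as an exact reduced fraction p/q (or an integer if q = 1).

1. C_x = 8  [CA · DB = 31 ∩ 2·signedArea(CDA) = -6]
2. C_y = 5  [CA · DB = 31 ∩ 2·signedArea(CDA) = -6]
   → C = (8, 5)

C = (8, 5)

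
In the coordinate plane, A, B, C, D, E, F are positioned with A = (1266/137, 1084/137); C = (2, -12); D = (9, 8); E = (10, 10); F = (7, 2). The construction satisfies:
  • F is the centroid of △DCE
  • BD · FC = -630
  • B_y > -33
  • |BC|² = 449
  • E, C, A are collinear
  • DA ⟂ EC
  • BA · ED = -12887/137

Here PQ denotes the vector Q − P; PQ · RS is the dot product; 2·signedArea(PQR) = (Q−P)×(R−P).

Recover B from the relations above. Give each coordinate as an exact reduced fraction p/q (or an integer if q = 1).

1. B_x = -5  [BD · FC = -630 ∩ BA · ED = -12887/137]
2. B_y = -32  [BD · FC = -630 ∩ BA · ED = -12887/137]
   → B = (-5, -32)

B = (-5, -32)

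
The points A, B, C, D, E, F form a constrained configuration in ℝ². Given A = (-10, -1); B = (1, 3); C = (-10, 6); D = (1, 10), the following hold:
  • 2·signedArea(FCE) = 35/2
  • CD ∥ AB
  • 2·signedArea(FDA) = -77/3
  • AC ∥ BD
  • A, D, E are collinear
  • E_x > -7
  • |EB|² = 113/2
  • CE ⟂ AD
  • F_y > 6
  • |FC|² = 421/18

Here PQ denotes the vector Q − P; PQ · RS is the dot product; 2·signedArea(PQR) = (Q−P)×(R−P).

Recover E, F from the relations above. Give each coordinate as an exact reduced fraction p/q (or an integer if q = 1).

E = (-13/2, 5/2)
F = (-31/6, 37/6)

1. E_x = -13/2  [A, D, E are collinear ∩ CE ⟂ AD]
2. E_y = 5/2  [A, D, E are collinear ∩ CE ⟂ AD]
   → E = (-13/2, 5/2)
3. F_x = -31/6  [2·signedArea(FDA) = -77/3 ∩ 2·signedArea(FCE) = 35/2]
4. F_y = 37/6  [2·signedArea(FDA) = -77/3 ∩ 2·signedArea(FCE) = 35/2]
   → F = (-31/6, 37/6)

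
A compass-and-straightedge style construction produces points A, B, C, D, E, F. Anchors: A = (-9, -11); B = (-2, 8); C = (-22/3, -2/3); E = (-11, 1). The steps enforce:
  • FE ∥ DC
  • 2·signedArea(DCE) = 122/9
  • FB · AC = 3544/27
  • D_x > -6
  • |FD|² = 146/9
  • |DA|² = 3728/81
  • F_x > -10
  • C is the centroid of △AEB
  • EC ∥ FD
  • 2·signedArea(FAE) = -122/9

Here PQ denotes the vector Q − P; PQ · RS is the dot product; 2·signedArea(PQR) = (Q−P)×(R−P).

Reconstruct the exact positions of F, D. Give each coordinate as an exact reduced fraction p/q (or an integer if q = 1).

D = (-49/9, -47/9)
F = (-82/9, -32/9)

1. F_x = -82/9  [FB · AC = 3544/27 ∩ 2·signedArea(FAE) = -122/9]
2. F_y = -32/9  [FB · AC = 3544/27 ∩ 2·signedArea(FAE) = -122/9]
   → F = (-82/9, -32/9)
3. D_x = -49/9  [FE ∥ DC ∩ EC ∥ FD]
4. D_y = -47/9  [FE ∥ DC ∩ EC ∥ FD]
   → D = (-49/9, -47/9)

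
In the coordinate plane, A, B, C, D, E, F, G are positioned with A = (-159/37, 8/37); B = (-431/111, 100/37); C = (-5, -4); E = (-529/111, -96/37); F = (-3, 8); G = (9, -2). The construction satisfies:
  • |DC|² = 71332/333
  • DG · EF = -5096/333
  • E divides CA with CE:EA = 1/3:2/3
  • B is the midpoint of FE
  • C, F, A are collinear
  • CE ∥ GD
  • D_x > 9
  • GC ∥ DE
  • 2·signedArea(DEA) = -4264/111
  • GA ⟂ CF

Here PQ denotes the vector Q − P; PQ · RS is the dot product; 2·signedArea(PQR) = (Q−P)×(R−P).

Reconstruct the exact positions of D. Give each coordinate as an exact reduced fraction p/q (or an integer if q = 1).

D = (1025/111, -22/37)

1. D_x = 1025/111  [GC ∥ DE ∩ CE ∥ GD]
2. D_y = -22/37  [GC ∥ DE ∩ CE ∥ GD]
   → D = (1025/111, -22/37)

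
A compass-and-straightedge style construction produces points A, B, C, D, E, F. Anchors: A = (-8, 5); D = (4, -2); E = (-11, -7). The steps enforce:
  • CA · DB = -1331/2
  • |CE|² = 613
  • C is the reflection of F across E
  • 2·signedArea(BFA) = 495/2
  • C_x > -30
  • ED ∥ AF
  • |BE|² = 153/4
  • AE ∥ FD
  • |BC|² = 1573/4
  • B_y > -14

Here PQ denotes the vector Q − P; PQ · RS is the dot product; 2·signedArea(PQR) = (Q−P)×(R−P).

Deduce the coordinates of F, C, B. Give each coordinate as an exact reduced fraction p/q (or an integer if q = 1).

1. F_x = 7  [AE ∥ FD ∩ ED ∥ AF]
2. F_y = 10  [AE ∥ FD ∩ ED ∥ AF]
   → F = (7, 10)
3. C_x = -29  [C is the reflection of F across E]
4. C_y = -24  [C is the reflection of F across E]
   → C = (-29, -24)
5. B_x = -25/2  [2·signedArea(BFA) = 495/2 ∩ CA · DB = -1331/2]
6. B_y = -13  [2·signedArea(BFA) = 495/2 ∩ CA · DB = -1331/2]
   → B = (-25/2, -13)

B = (-25/2, -13)
C = (-29, -24)
F = (7, 10)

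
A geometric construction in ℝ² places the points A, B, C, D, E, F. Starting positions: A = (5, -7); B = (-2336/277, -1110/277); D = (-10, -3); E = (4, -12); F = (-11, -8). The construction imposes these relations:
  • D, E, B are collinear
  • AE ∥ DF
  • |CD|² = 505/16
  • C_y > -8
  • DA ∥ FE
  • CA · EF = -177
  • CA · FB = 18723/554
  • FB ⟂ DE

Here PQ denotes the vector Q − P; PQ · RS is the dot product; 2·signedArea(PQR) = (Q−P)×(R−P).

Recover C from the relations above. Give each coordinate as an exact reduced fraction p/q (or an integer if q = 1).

1. C_x = -7  [CA · EF = -177 ∩ CA · FB = 18723/554]
2. C_y = -31/4  [CA · EF = -177 ∩ CA · FB = 18723/554]
   → C = (-7, -31/4)

C = (-7, -31/4)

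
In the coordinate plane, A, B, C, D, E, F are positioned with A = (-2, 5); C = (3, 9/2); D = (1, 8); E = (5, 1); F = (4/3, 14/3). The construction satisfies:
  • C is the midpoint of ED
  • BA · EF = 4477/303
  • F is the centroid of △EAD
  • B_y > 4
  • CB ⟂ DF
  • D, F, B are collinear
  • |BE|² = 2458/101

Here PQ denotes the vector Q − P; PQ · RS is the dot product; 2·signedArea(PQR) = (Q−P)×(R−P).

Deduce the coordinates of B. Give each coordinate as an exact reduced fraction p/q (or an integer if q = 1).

B = (138/101, 438/101)

1. B_x = 138/101  [D, F, B are collinear ∩ CB ⟂ DF]
2. B_y = 438/101  [D, F, B are collinear ∩ CB ⟂ DF]
   → B = (138/101, 438/101)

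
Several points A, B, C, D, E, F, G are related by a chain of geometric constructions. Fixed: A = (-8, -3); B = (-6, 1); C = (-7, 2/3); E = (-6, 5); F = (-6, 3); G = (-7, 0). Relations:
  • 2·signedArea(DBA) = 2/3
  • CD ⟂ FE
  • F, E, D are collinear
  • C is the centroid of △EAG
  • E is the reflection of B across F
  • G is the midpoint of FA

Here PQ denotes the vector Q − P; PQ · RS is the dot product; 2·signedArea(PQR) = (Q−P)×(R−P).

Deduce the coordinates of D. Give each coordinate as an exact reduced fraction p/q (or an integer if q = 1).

D = (-6, 2/3)

1. D_x = -6  [F, E, D are collinear ∩ CD ⟂ FE]
2. D_y = 2/3  [F, E, D are collinear ∩ CD ⟂ FE]
   → D = (-6, 2/3)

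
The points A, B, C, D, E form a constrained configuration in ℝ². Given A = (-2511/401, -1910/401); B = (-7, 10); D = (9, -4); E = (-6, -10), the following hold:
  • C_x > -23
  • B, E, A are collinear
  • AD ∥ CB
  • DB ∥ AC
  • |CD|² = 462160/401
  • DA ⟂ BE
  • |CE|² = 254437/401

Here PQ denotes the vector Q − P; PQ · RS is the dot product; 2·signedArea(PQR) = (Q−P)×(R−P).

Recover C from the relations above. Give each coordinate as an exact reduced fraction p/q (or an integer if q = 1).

C = (-8927/401, 3704/401)

1. C_x = -8927/401  [AD ∥ CB ∩ DB ∥ AC]
2. C_y = 3704/401  [AD ∥ CB ∩ DB ∥ AC]
   → C = (-8927/401, 3704/401)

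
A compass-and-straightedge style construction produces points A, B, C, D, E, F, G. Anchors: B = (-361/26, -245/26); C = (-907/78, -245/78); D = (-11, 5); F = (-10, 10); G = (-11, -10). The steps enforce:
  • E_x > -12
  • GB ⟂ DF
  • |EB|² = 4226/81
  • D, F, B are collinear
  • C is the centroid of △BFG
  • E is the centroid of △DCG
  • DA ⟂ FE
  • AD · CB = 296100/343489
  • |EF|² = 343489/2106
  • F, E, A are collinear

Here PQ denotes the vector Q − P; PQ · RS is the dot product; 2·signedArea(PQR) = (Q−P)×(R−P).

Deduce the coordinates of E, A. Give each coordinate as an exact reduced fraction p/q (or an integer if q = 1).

A = (-3599879/343489, 1700465/343489)
E = (-2623/234, -635/234)

1. E_x = -2623/234  [E is the centroid of △DCG]
2. E_y = -635/234  [E is the centroid of △DCG]
   → E = (-2623/234, -635/234)
3. A_x = -3599879/343489  [F, E, A are collinear ∩ DA ⟂ FE]
4. A_y = 1700465/343489  [F, E, A are collinear ∩ DA ⟂ FE]
   → A = (-3599879/343489, 1700465/343489)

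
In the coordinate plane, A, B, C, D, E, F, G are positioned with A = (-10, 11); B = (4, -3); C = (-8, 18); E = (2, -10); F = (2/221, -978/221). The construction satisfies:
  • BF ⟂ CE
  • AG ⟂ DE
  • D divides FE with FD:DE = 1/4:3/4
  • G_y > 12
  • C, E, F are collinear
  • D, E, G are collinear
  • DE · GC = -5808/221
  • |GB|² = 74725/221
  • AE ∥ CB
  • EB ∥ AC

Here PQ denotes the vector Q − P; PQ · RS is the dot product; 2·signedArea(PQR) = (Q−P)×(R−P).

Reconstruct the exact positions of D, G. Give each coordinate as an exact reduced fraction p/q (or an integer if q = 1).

1. D_x = 112/221  [D divides FE with FD:DE = 1/4:3/4]
2. D_y = -1286/221  [D divides FE with FD:DE = 1/4:3/4]
   → D = (112/221, -1286/221)
3. G_x = -1328/221  [D, E, G are collinear ∩ AG ⟂ DE]
4. G_y = 2746/221  [D, E, G are collinear ∩ AG ⟂ DE]
   → G = (-1328/221, 2746/221)

D = (112/221, -1286/221)
G = (-1328/221, 2746/221)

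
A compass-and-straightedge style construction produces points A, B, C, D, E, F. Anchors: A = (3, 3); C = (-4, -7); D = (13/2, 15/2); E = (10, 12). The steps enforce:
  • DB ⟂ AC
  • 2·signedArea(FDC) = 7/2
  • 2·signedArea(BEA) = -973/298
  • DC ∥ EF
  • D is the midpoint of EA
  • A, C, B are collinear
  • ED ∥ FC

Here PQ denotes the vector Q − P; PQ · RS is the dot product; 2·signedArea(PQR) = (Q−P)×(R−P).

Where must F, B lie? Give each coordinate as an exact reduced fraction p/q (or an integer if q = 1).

1. F_x = -1/2  [ED ∥ FC ∩ DC ∥ EF]
2. F_y = -5/2  [ED ∥ FC ∩ DC ∥ EF]
   → F = (-1/2, -5/2)
3. B_x = 1867/298  [A, C, B are collinear ∩ DB ⟂ AC]
4. B_y = 1142/149  [A, C, B are collinear ∩ DB ⟂ AC]
   → B = (1867/298, 1142/149)

B = (1867/298, 1142/149)
F = (-1/2, -5/2)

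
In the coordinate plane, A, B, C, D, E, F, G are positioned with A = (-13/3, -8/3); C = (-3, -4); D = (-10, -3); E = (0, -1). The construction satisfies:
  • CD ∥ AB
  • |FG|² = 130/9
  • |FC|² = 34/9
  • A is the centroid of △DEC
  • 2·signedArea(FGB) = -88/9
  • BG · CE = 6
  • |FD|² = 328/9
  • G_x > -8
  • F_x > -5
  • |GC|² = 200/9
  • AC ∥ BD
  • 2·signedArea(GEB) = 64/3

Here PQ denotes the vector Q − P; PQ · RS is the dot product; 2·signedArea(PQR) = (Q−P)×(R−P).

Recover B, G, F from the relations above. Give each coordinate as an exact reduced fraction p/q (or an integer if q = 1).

B = (-34/3, -5/3)
F = (-4, -7/3)
G = (-23/3, -10/3)

1. B_x = -34/3  [AC ∥ BD ∩ CD ∥ AB]
2. B_y = -5/3  [AC ∥ BD ∩ CD ∥ AB]
   → B = (-34/3, -5/3)
3. G_x = -23/3  [2·signedArea(GEB) = 64/3 ∩ BG · CE = 6]
4. G_y = -10/3  [2·signedArea(GEB) = 64/3 ∩ BG · CE = 6]
   → G = (-23/3, -10/3)
5. F_x = -4  [line -5/3·x + -11/3·y + -137/9 = 0 ∩ |FG|² = 130/9]
6. F_y = -7/3  [line -5/3·x + -11/3·y + -137/9 = 0 ∩ |FG|² = 130/9]
   → F = (-4, -7/3)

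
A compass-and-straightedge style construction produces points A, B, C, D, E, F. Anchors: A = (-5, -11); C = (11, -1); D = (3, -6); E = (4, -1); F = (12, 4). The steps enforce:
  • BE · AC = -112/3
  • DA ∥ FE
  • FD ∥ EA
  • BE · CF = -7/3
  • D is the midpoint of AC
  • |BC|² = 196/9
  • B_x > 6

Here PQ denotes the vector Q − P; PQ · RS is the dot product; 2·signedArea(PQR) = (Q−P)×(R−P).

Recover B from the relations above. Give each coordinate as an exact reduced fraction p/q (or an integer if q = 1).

1. B_x = 19/3  [BE · CF = -7/3 ∩ BE · AC = -112/3]
2. B_y = -1  [BE · CF = -7/3 ∩ BE · AC = -112/3]
   → B = (19/3, -1)

B = (19/3, -1)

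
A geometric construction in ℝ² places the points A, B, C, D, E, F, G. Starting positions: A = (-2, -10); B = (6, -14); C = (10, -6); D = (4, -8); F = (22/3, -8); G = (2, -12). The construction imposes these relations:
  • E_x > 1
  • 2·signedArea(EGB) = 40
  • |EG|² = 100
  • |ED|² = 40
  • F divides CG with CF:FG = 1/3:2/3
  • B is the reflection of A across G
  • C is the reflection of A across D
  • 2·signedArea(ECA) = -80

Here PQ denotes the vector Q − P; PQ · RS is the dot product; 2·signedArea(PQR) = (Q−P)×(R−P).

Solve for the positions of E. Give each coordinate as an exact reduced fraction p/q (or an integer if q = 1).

E = (2, -2)

1. E_x = 2  [2·signedArea(EGB) = 40 ∩ 2·signedArea(ECA) = -80]
2. E_y = -2  [2·signedArea(EGB) = 40 ∩ 2·signedArea(ECA) = -80]
   → E = (2, -2)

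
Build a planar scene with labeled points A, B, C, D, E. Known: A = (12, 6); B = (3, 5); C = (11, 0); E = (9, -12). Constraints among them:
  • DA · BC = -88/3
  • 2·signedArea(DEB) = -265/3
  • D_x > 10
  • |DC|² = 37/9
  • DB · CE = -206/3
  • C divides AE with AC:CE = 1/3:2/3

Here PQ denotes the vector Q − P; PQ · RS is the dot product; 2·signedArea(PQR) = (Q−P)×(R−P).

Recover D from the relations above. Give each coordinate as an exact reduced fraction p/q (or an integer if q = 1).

D = (32/3, -2)

1. D_x = 32/3  [DB · CE = -206/3 ∩ DA · BC = -88/3]
2. D_y = -2  [DB · CE = -206/3 ∩ DA · BC = -88/3]
   → D = (32/3, -2)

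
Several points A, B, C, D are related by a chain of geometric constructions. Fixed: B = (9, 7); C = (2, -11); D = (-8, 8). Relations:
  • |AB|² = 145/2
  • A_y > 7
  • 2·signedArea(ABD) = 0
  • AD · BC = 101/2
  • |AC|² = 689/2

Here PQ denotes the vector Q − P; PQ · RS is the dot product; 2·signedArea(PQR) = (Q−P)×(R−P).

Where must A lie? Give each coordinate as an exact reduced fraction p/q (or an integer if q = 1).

A = (1/2, 15/2)

1. A_x = 1/2  [2·signedArea(ABD) = 0 ∩ AD · BC = 101/2]
2. A_y = 15/2  [2·signedArea(ABD) = 0 ∩ AD · BC = 101/2]
   → A = (1/2, 15/2)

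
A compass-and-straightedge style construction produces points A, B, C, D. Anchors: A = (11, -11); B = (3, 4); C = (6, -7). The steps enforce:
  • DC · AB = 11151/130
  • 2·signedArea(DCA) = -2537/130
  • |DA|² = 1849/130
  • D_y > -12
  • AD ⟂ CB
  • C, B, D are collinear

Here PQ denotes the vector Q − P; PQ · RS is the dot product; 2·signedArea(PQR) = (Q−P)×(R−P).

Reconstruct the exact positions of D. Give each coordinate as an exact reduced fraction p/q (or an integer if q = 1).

1. D_x = 957/130  [C, B, D are collinear ∩ AD ⟂ CB]
2. D_y = -1559/130  [C, B, D are collinear ∩ AD ⟂ CB]
   → D = (957/130, -1559/130)

D = (957/130, -1559/130)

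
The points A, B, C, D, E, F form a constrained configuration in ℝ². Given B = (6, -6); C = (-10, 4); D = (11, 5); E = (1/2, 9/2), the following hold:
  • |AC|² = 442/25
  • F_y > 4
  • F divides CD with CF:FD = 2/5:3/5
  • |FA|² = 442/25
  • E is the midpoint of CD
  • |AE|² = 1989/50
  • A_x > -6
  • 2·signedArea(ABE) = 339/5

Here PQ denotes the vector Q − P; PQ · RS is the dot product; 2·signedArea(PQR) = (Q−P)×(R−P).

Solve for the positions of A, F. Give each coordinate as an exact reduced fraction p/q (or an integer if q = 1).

A = (-29/5, 21/5)
F = (-8/5, 22/5)

1. A_x = -29/5  [line -21/2·x + -11/2·y + -189/5 = 0 ∩ |AC|² = 442/25]
2. A_y = 21/5  [line -21/2·x + -11/2·y + -189/5 = 0 ∩ |AC|² = 442/25]
   → A = (-29/5, 21/5)
3. F_x = -8/5  [F divides CD with CF:FD = 2/5:3/5]
4. F_y = 22/5  [F divides CD with CF:FD = 2/5:3/5]
   → F = (-8/5, 22/5)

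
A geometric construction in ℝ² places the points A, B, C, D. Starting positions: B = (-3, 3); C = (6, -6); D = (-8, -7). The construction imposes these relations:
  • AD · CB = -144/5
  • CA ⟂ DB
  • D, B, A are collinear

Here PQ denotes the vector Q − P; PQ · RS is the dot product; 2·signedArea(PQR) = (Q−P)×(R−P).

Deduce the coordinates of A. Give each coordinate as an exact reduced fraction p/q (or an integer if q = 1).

A = (-24/5, -3/5)

1. A_x = -24/5  [D, B, A are collinear ∩ CA ⟂ DB]
2. A_y = -3/5  [D, B, A are collinear ∩ CA ⟂ DB]
   → A = (-24/5, -3/5)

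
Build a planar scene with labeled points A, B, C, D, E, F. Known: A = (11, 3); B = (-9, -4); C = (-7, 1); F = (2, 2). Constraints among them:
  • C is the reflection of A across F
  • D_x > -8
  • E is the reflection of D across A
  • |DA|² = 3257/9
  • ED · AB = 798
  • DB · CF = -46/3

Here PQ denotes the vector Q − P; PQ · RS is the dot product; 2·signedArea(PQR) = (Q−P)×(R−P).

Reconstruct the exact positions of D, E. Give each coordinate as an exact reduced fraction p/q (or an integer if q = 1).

1. D_x = -23/3  [line -9·x + -1·y + -209/3 = 0 ∩ |DA|² = 3257/9]
2. D_y = -2/3  [line -9·x + -1·y + -209/3 = 0 ∩ |DA|² = 3257/9]
   → D = (-23/3, -2/3)
3. E_x = 89/3  [E is the reflection of D across A]
4. E_y = 20/3  [E is the reflection of D across A]
   → E = (89/3, 20/3)

D = (-23/3, -2/3)
E = (89/3, 20/3)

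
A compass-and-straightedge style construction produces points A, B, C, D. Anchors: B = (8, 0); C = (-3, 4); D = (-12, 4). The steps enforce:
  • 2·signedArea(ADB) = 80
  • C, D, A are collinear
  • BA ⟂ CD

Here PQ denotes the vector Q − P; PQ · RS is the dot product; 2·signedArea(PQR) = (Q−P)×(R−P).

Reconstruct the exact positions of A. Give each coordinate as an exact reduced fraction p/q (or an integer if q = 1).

1. A_x = 8  [C, D, A are collinear ∩ BA ⟂ CD]
2. A_y = 4  [C, D, A are collinear ∩ BA ⟂ CD]
   → A = (8, 4)

A = (8, 4)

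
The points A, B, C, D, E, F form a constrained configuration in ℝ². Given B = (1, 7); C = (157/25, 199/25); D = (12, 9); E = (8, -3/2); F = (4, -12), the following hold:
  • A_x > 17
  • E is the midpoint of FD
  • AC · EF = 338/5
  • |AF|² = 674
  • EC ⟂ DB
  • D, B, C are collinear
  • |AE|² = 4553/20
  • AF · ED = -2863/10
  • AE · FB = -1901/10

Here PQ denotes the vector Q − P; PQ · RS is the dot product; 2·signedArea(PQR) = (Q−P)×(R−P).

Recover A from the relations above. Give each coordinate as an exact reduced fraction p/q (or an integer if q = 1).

1. A_x = 443/25  [AE · FB = -1901/10 ∩ AC · EF = 338/5]
2. A_y = 251/25  [AE · FB = -1901/10 ∩ AC · EF = 338/5]
   → A = (443/25, 251/25)

A = (443/25, 251/25)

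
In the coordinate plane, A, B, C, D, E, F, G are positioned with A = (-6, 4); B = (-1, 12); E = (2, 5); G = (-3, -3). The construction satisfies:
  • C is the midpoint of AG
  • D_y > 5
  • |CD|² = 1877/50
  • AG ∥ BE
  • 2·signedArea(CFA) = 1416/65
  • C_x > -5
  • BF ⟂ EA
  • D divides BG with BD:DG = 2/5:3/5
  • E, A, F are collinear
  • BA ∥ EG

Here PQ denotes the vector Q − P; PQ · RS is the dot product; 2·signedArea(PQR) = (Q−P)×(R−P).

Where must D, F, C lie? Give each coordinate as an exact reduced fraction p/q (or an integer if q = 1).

C = (-9/2, 1/2)
D = (-9/5, 6)
F = (-6/65, 308/65)

1. D_x = -9/5  [D divides BG with BD:DG = 2/5:3/5]
2. D_y = 6  [D divides BG with BD:DG = 2/5:3/5]
   → D = (-9/5, 6)
3. F_x = -6/65  [E, A, F are collinear ∩ BF ⟂ EA]
4. F_y = 308/65  [E, A, F are collinear ∩ BF ⟂ EA]
   → F = (-6/65, 308/65)
5. C_x = -9/2  [C is the midpoint of AG]
6. C_y = 1/2  [C is the midpoint of AG]
   → C = (-9/2, 1/2)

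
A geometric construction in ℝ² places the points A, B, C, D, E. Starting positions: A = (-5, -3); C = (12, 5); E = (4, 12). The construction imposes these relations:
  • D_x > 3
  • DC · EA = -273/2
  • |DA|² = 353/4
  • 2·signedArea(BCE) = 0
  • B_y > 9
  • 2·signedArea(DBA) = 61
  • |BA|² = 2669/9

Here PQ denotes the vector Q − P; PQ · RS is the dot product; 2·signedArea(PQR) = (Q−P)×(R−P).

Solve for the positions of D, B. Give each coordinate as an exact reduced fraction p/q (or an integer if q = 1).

B = (20/3, 29/3)
D = (7/2, 1)

1. D_x = 7/2  [line 9·x + 15·y + -93/2 = 0 ∩ |DA|² = 353/4]
2. D_y = 1  [line 9·x + 15·y + -93/2 = 0 ∩ |DA|² = 353/4]
   → D = (7/2, 1)
3. B_x = 20/3  [2·signedArea(DBA) = 61 ∩ 2·signedArea(BCE) = 0]
4. B_y = 29/3  [2·signedArea(DBA) = 61 ∩ 2·signedArea(BCE) = 0]
   → B = (20/3, 29/3)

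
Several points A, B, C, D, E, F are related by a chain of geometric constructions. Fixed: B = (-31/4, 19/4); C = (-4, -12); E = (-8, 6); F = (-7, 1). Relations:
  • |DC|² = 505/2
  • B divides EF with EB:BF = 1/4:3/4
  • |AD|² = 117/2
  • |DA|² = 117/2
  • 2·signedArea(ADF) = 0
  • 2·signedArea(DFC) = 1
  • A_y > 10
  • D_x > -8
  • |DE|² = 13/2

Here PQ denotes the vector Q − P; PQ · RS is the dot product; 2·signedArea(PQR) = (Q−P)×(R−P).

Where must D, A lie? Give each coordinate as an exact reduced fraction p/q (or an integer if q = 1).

A = (-9, 11)
D = (-15/2, 7/2)

1. D_x = -15/2  [line 13·x + 3·y + 87 = 0 ∩ |DE|² = 13/2]
2. D_y = 7/2  [line 13·x + 3·y + 87 = 0 ∩ |DE|² = 13/2]
   → D = (-15/2, 7/2)
3. A_x = -9  [line 5/2·x + 1/2·y + 17 = 0 ∩ |AD|² = 117/2]
4. A_y = 11  [line 5/2·x + 1/2·y + 17 = 0 ∩ |AD|² = 117/2]
   → A = (-9, 11)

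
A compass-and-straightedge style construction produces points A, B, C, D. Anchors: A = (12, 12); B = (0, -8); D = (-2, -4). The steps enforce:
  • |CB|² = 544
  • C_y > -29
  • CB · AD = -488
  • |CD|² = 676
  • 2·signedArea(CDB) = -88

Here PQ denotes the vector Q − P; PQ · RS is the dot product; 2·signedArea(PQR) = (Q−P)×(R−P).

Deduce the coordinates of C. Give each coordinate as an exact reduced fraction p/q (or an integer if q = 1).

C = (-12, -28)

1. C_x = -12  [CB · AD = -488 ∩ 2·signedArea(CDB) = -88]
2. C_y = -28  [CB · AD = -488 ∩ 2·signedArea(CDB) = -88]
   → C = (-12, -28)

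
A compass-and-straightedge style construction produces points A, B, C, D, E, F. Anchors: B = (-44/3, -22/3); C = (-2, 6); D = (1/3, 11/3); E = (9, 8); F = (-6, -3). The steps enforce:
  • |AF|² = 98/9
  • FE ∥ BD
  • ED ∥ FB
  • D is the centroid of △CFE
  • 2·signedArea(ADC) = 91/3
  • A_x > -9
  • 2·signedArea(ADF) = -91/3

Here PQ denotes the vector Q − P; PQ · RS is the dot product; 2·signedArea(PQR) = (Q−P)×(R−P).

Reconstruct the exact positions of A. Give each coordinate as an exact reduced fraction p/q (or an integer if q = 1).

1. A_x = -25/3  [2·signedArea(ADC) = 91/3 ∩ 2·signedArea(ADF) = -91/3]
2. A_y = -2/3  [2·signedArea(ADC) = 91/3 ∩ 2·signedArea(ADF) = -91/3]
   → A = (-25/3, -2/3)

A = (-25/3, -2/3)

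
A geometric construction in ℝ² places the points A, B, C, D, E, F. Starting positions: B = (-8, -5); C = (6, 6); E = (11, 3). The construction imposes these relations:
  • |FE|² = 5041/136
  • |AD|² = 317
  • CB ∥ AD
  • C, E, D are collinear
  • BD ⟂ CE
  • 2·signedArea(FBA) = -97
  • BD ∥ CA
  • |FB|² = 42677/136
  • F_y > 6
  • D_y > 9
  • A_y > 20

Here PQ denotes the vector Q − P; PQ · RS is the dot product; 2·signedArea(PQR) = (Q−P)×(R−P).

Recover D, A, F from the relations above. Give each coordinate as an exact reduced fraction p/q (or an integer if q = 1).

A = (495/34, 689/34)
D = (19/34, 315/34)
F = (393/68, 417/68)

1. D_x = 19/34  [C, E, D are collinear ∩ BD ⟂ CE]
2. D_y = 315/34  [C, E, D are collinear ∩ BD ⟂ CE]
   → D = (19/34, 315/34)
3. A_x = 495/34  [CB ∥ AD ∩ BD ∥ CA]
4. A_y = 689/34  [CB ∥ AD ∩ BD ∥ CA]
   → A = (495/34, 689/34)
5. F_x = 393/68  [line -859/34·x + 767/34·y + 261/34 = 0 ∩ |FB|² = 42677/136]
6. F_y = 417/68  [line -859/34·x + 767/34·y + 261/34 = 0 ∩ |FB|² = 42677/136]
   → F = (393/68, 417/68)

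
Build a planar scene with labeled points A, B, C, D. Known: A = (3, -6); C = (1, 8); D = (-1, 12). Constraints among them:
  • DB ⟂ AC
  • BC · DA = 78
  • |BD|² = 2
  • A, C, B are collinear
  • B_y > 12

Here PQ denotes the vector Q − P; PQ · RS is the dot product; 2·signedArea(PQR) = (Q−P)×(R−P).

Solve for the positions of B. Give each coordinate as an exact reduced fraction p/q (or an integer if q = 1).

1. B_x = 2/5  [A, C, B are collinear ∩ DB ⟂ AC]
2. B_y = 61/5  [A, C, B are collinear ∩ DB ⟂ AC]
   → B = (2/5, 61/5)

B = (2/5, 61/5)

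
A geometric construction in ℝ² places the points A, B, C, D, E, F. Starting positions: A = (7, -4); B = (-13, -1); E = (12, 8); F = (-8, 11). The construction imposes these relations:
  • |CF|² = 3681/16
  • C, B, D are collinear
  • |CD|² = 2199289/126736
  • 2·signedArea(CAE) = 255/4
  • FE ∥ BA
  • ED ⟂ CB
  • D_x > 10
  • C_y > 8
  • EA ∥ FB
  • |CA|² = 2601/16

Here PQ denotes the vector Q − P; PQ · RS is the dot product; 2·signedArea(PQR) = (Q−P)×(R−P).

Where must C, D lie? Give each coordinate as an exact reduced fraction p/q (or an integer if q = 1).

C = (7, 35/4)
D = (85107/7921, 83768/7921)

1. C_x = 7  [line -12·x + 5·y + 161/4 = 0 ∩ |CA|² = 2601/16]
2. C_y = 35/4  [line -12·x + 5·y + 161/4 = 0 ∩ |CA|² = 2601/16]
   → C = (7, 35/4)
3. D_x = 85107/7921  [C, B, D are collinear ∩ ED ⟂ CB]
4. D_y = 83768/7921  [C, B, D are collinear ∩ ED ⟂ CB]
   → D = (85107/7921, 83768/7921)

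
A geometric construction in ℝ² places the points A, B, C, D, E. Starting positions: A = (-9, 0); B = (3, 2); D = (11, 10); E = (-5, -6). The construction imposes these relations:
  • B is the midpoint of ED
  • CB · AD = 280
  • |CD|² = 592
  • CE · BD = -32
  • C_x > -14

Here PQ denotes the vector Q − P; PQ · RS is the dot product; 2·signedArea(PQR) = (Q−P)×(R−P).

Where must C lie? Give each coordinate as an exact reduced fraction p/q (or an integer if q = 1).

C = (-13, 6)

1. C_x = -13  [CB · AD = 280 ∩ CE · BD = -32]
2. C_y = 6  [CB · AD = 280 ∩ CE · BD = -32]
   → C = (-13, 6)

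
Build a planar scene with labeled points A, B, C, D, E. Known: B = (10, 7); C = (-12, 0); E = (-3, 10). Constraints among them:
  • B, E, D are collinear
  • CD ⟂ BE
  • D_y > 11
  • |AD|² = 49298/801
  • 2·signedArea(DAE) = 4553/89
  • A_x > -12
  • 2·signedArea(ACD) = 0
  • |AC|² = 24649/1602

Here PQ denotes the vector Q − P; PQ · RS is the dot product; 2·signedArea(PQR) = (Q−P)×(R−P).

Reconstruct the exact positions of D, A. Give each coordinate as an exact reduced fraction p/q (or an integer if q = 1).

A = (-1979/178, 2041/534)
D = (-1665/178, 2041/178)

1. D_x = -1665/178  [B, E, D are collinear ∩ CD ⟂ BE]
2. D_y = 2041/178  [B, E, D are collinear ∩ CD ⟂ BE]
   → D = (-1665/178, 2041/178)
3. A_x = -1979/178  [2·signedArea(ACD) = 0 ∩ 2·signedArea(DAE) = 4553/89]
4. A_y = 2041/534  [2·signedArea(ACD) = 0 ∩ 2·signedArea(DAE) = 4553/89]
   → A = (-1979/178, 2041/534)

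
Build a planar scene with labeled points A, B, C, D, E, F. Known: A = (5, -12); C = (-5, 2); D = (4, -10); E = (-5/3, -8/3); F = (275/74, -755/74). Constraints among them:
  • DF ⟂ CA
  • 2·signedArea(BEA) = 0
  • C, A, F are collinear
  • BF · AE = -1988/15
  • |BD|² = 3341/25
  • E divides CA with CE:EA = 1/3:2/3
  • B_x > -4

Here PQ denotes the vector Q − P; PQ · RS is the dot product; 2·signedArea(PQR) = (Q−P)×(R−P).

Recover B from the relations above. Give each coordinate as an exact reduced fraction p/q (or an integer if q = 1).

1. B_x = -3  [2·signedArea(BEA) = 0 ∩ BF · AE = -1988/15]
2. B_y = -4/5  [2·signedArea(BEA) = 0 ∩ BF · AE = -1988/15]
   → B = (-3, -4/5)

B = (-3, -4/5)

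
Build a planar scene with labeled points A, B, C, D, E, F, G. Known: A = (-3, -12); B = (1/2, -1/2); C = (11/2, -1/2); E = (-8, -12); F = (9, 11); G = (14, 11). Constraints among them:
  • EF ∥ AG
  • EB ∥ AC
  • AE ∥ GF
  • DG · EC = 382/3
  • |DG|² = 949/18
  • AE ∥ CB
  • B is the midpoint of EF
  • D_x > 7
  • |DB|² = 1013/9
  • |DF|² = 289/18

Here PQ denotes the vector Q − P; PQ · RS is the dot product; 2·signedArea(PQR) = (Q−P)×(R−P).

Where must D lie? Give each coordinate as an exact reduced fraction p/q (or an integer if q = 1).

D = (47/6, 43/6)

1. D_x = 47/6  [line -27/2·x + -23/2·y + 1129/6 = 0 ∩ |DF|² = 289/18]
2. D_y = 43/6  [line -27/2·x + -23/2·y + 1129/6 = 0 ∩ |DF|² = 289/18]
   → D = (47/6, 43/6)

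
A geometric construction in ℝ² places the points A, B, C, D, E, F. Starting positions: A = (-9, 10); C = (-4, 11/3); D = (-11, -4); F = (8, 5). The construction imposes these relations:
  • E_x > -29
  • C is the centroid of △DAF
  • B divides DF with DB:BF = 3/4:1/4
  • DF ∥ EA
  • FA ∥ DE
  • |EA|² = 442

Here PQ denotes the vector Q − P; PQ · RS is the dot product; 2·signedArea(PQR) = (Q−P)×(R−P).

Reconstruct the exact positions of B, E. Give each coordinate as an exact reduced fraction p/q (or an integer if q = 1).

1. B_x = 13/4  [B divides DF with DB:BF = 3/4:1/4]
2. B_y = 11/4  [B divides DF with DB:BF = 3/4:1/4]
   → B = (13/4, 11/4)
3. E_x = -28  [DF ∥ EA ∩ FA ∥ DE]
4. E_y = 1  [DF ∥ EA ∩ FA ∥ DE]
   → E = (-28, 1)

B = (13/4, 11/4)
E = (-28, 1)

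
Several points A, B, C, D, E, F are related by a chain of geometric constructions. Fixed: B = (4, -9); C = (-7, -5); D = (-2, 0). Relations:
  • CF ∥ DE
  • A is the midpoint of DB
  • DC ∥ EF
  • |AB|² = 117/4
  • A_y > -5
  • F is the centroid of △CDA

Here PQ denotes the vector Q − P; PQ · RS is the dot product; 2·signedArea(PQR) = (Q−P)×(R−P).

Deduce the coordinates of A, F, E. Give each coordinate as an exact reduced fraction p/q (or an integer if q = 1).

1. A_x = 1  [A is the midpoint of DB]
2. A_y = -9/2  [A is the midpoint of DB]
   → A = (1, -9/2)
3. F_x = -8/3  [F is the centroid of △CDA]
4. F_y = -19/6  [F is the centroid of △CDA]
   → F = (-8/3, -19/6)
5. E_x = 7/3  [DC ∥ EF ∩ CF ∥ DE]
6. E_y = 11/6  [DC ∥ EF ∩ CF ∥ DE]
   → E = (7/3, 11/6)

A = (1, -9/2)
E = (7/3, 11/6)
F = (-8/3, -19/6)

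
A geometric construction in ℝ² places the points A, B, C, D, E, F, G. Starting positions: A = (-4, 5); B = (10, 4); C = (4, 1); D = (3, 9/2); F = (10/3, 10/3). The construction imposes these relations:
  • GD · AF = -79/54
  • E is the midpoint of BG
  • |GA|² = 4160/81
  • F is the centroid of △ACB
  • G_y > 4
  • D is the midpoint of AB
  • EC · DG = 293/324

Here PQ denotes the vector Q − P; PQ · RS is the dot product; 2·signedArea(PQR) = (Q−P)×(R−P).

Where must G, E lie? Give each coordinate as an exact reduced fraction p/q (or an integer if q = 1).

E = (59/9, 73/18)
G = (28/9, 37/9)

1. G_x = 28/9  [line -22/3·x + 5/3·y + 431/27 = 0 ∩ |GA|² = 4160/81]
2. G_y = 37/9  [line -22/3·x + 5/3·y + 431/27 = 0 ∩ |GA|² = 4160/81]
   → G = (28/9, 37/9)
3. E_x = 59/9  [E is the midpoint of BG]
4. E_y = 73/18  [E is the midpoint of BG]
   → E = (59/9, 73/18)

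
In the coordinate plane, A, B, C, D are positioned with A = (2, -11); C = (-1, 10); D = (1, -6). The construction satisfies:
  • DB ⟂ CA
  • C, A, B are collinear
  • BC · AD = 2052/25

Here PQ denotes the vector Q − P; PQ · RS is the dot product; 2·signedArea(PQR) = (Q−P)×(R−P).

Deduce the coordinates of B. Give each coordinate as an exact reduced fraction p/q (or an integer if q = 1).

B = (32/25, -149/25)

1. B_x = 32/25  [C, A, B are collinear ∩ DB ⟂ CA]
2. B_y = -149/25  [C, A, B are collinear ∩ DB ⟂ CA]
   → B = (32/25, -149/25)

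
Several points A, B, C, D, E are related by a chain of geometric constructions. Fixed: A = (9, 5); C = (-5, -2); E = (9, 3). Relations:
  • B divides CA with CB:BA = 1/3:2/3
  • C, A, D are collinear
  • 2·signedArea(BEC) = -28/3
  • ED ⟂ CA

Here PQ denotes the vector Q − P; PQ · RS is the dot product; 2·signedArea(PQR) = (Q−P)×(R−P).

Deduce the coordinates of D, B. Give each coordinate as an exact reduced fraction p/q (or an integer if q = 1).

1. D_x = 41/5  [C, A, D are collinear ∩ ED ⟂ CA]
2. D_y = 23/5  [C, A, D are collinear ∩ ED ⟂ CA]
   → D = (41/5, 23/5)
3. B_x = -1/3  [B divides CA with CB:BA = 1/3:2/3]
4. B_y = 1/3  [B divides CA with CB:BA = 1/3:2/3]
   → B = (-1/3, 1/3)

B = (-1/3, 1/3)
D = (41/5, 23/5)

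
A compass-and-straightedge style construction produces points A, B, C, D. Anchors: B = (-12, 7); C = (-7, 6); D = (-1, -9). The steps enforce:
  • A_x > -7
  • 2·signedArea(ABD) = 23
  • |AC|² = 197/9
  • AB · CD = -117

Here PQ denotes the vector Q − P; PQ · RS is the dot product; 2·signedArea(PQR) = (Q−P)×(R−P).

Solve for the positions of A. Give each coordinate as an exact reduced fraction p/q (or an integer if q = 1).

A = (-20/3, 4/3)

1. A_x = -20/3  [AB · CD = -117 ∩ 2·signedArea(ABD) = 23]
2. A_y = 4/3  [AB · CD = -117 ∩ 2·signedArea(ABD) = 23]
   → A = (-20/3, 4/3)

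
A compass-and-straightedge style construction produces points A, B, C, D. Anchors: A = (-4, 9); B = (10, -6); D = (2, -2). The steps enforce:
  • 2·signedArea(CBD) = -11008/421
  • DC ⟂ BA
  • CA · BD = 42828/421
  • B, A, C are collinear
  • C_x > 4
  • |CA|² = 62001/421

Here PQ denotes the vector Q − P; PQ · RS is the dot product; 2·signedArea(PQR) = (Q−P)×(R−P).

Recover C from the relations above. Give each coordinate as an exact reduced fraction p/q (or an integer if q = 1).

1. C_x = 1802/421  [B, A, C are collinear ∩ DC ⟂ BA]
2. C_y = 54/421  [B, A, C are collinear ∩ DC ⟂ BA]
   → C = (1802/421, 54/421)

C = (1802/421, 54/421)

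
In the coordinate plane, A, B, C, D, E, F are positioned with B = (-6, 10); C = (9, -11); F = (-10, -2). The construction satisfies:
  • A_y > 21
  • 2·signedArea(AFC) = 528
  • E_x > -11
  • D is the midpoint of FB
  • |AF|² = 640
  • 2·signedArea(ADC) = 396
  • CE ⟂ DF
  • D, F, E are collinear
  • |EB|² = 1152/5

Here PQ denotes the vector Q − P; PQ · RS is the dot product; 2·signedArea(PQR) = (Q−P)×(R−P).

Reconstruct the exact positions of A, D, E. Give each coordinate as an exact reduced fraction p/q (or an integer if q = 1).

1. A_x = -2  [line 9·x + 19·y + -400 = 0 ∩ |AF|² = 640]
2. A_y = 22  [line 9·x + 19·y + -400 = 0 ∩ |AF|² = 640]
   → A = (-2, 22)
3. D_x = -8  [2·signedArea(ADC) = 396 ∩ D is the midpoint of FB]
4. D_y = 4  [2·signedArea(ADC) = 396 ∩ D is the midpoint of FB]
   → D = (-8, 4)
5. E_x = -54/5  [D, F, E are collinear ∩ CE ⟂ DF]
6. E_y = -22/5  [D, F, E are collinear ∩ CE ⟂ DF]
   → E = (-54/5, -22/5)

A = (-2, 22)
D = (-8, 4)
E = (-54/5, -22/5)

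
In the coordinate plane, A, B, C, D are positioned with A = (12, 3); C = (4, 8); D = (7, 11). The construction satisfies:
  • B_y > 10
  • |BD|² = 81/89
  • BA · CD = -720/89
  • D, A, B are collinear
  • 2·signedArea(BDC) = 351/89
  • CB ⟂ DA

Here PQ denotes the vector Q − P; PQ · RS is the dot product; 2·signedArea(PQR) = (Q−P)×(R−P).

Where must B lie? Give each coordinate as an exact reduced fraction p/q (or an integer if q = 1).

B = (668/89, 907/89)

1. B_x = 668/89  [D, A, B are collinear ∩ CB ⟂ DA]
2. B_y = 907/89  [D, A, B are collinear ∩ CB ⟂ DA]
   → B = (668/89, 907/89)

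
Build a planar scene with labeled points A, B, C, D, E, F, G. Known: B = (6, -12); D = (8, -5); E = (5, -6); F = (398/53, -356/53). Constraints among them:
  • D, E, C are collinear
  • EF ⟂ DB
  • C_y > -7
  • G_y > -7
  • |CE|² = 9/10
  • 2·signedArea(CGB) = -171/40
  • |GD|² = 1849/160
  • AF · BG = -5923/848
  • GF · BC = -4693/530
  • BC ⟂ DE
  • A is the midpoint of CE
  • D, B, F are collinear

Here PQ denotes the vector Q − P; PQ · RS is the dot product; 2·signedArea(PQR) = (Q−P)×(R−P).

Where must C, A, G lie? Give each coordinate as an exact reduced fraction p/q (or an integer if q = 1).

1. C_x = 41/10  [D, E, C are collinear ∩ BC ⟂ DE]
2. C_y = -63/10  [D, E, C are collinear ∩ BC ⟂ DE]
   → C = (41/10, -63/10)
3. A_x = 91/20  [A is the midpoint of CE]
4. A_y = -123/20  [A is the midpoint of CE]
   → A = (91/20, -123/20)
5. G_x = 191/40  [GF · BC = -4693/530 ∩ AF · BG = -5923/848]
6. G_y = -243/40  [GF · BC = -4693/530 ∩ AF · BG = -5923/848]
   → G = (191/40, -243/40)

A = (91/20, -123/20)
C = (41/10, -63/10)
G = (191/40, -243/40)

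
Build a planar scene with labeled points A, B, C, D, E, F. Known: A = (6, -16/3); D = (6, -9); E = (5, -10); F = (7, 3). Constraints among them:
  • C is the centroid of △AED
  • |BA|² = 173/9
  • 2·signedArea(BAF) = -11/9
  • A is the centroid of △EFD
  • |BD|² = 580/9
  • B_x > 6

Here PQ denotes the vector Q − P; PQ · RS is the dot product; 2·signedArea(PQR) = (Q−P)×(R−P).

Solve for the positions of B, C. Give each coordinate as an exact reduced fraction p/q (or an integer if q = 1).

1. B_x = 20/3  [line -25/3·x + 1·y + 509/9 = 0 ∩ |BD|² = 580/9]
2. B_y = -1  [line -25/3·x + 1·y + 509/9 = 0 ∩ |BD|² = 580/9]
   → B = (20/3, -1)
3. C_x = 17/3  [C is the centroid of △AED]
4. C_y = -73/9  [C is the centroid of △AED]
   → C = (17/3, -73/9)

B = (20/3, -1)
C = (17/3, -73/9)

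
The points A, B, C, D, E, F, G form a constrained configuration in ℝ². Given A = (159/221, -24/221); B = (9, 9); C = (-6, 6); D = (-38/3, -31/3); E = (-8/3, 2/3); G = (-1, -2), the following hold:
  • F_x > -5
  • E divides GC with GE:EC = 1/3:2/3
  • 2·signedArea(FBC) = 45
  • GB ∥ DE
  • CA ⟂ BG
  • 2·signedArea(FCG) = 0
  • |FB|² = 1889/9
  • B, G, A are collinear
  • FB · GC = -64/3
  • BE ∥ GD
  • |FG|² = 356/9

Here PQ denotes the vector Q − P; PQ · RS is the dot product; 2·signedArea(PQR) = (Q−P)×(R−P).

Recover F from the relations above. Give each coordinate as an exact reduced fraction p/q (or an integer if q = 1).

F = (-13/3, 10/3)

1. F_x = -13/3  [2·signedArea(FCG) = 0 ∩ FB · GC = -64/3]
2. F_y = 10/3  [2·signedArea(FCG) = 0 ∩ FB · GC = -64/3]
   → F = (-13/3, 10/3)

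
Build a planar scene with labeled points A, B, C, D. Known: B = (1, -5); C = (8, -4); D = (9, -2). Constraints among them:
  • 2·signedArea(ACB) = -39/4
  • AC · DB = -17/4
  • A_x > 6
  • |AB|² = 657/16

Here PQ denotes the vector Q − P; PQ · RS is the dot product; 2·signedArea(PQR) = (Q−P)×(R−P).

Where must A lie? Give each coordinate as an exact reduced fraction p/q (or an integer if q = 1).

1. A_x = 7  [2·signedArea(ACB) = -39/4 ∩ AC · DB = -17/4]
2. A_y = -11/4  [2·signedArea(ACB) = -39/4 ∩ AC · DB = -17/4]
   → A = (7, -11/4)

A = (7, -11/4)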